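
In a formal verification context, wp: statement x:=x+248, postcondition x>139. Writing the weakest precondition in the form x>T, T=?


Formula: wp(x:=E, P) = P[E/x] (substitute E for x in postcondition)
Step 1: Postcondition: x>139
Step 2: Substitute x+248 for x: x+248>139
Step 3: Solve for x: x > 139-248 = -109

-109


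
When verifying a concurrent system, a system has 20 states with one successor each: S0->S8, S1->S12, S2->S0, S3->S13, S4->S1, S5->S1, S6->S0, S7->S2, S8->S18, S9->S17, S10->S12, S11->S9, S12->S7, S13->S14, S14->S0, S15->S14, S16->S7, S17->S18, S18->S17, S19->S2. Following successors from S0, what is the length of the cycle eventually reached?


Trace from S0 until a state repeats:
  S0 -> S8 -> S18 -> S17 -> S18
S18 first seen at step 2, revisited at step 4.
Cycle length = 4 - 2 = 2

2


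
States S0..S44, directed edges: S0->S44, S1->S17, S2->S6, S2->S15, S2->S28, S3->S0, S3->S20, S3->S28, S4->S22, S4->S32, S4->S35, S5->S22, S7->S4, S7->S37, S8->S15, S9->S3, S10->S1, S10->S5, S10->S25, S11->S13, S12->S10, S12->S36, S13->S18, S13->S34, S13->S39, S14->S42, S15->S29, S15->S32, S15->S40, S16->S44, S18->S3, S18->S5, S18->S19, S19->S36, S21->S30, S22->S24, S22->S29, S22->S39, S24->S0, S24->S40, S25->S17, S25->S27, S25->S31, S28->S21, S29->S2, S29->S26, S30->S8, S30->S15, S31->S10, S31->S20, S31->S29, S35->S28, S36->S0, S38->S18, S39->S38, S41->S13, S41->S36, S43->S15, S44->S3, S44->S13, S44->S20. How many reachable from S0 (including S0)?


BFS from S0:
  layer 0: {S0}
  layer 1: {S44}
  layer 2: {S3, S13, S20}
  layer 3: {S18, S28, S34, S39}
  layer 4: {S5, S19, S21, S38}
  layer 5: {S22, S30, S36}
  layer 6: {S8, S15, S24, S29}
  layer 7: {S2, S26, S32, S40}
  layer 8: {S6}
Reachable set: {S0, S2, S3, S5, S6, S8, S13, S15, S18, S19, S20, S21, S22, S24, S26, S28, S29, S30, S32, S34, S36, S38, S39, S40, S44}
Count = 25

25


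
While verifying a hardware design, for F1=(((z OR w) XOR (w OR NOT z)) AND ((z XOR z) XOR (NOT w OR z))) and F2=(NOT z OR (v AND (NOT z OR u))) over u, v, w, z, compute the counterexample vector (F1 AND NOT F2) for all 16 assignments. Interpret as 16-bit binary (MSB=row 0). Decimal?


F1 = (((z OR w) XOR (w OR NOT z)) AND ((z XOR z) XOR (NOT w OR z)))
F2 = (NOT z OR (v AND (NOT z OR u)))
Counterexample to F1=>F2 is where F1=1 and F2=0.
Evaluate each row (bits = u,v,w,z, MSB first):
  row 0 [0000]: F1=1 F2=1 -> F1&~F2 -> 0
  row 1 [0001]: F1=1 F2=0 -> F1&~F2 -> 1
  row 2 [0010]: F1=0 F2=1 -> F1&~F2 -> 0
  row 3 [0011]: F1=0 F2=0 -> F1&~F2 -> 0
  row 4 [0100]: F1=1 F2=1 -> F1&~F2 -> 0
  row 5 [0101]: F1=1 F2=0 -> F1&~F2 -> 1
  row 6 [0110]: F1=0 F2=1 -> F1&~F2 -> 0
  row 7 [0111]: F1=0 F2=0 -> F1&~F2 -> 0
  row 8 [1000]: F1=1 F2=1 -> F1&~F2 -> 0
  row 9 [1001]: F1=1 F2=0 -> F1&~F2 -> 1
  row 10 [1010]: F1=0 F2=1 -> F1&~F2 -> 0
  row 11 [1011]: F1=0 F2=0 -> F1&~F2 -> 0
  row 12 [1100]: F1=1 F2=1 -> F1&~F2 -> 0
  row 13 [1101]: F1=1 F2=1 -> F1&~F2 -> 0
  row 14 [1110]: F1=0 F2=1 -> F1&~F2 -> 0
  row 15 [1111]: F1=0 F2=1 -> F1&~F2 -> 0
Full result column, 4 rows per line (u,v fixed per line; w,z runs 00..11 left to right):
  rows 0-3 [u,v=00]: 0100  = hex 4
  rows 4-7 [u,v=01]: 0100  = hex 4
  rows 8-11 [u,v=10]: 0100  = hex 4
  rows 12-15 [u,v=11]: 0000  = hex 0
Counterexample vector (row 0 .. row 15) = 0100010001000000
Output column grouped in 4s = 0100 0100 0100 0000 = 0x4440
Convert to decimal digit by digit (value = value*16 + digit):
  4 -> 4
  4*16 + 4 = 68
  68*16 + 4 = 1092
  1092*16 + 0 = 17472
Decimal = 17472

17472


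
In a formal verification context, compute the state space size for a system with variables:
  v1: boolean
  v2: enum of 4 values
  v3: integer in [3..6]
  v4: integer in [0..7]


State space = product of domain sizes of all variables.
Domain sizes:
  v1 (boolean): 2
  v2 (enum of 4 values): 4
  v3 (integer in [3..6]): 4
  v4 (integer in [0..7]): 8
Product = 2 * 4 * 4 * 8 = 256

256


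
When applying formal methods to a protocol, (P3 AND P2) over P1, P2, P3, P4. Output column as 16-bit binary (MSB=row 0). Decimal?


Formula: (P3 AND P2) over P1, P2, P3, P4 (16 rows)
Evaluate each row (bits = P1,P2,P3,P4, MSB first):
  row 0 [0000]: (0 AND 0) -> 0
  row 1 [0001]: (0 AND 0) -> 0
  row 2 [0010]: (1 AND 0) -> 0
  row 3 [0011]: (1 AND 0) -> 0
  row 4 [0100]: (0 AND 1) -> 0
  row 5 [0101]: (0 AND 1) -> 0
  row 6 [0110]: (1 AND 1) -> 1
  row 7 [0111]: (1 AND 1) -> 1
  row 8 [1000]: (0 AND 0) -> 0
  row 9 [1001]: (0 AND 0) -> 0
  row 10 [1010]: (1 AND 0) -> 0
  row 11 [1011]: (1 AND 0) -> 0
  row 12 [1100]: (0 AND 1) -> 0
  row 13 [1101]: (0 AND 1) -> 0
  row 14 [1110]: (1 AND 1) -> 1
  row 15 [1111]: (1 AND 1) -> 1
Full result column, 4 rows per line (P1,P2 fixed per line; P3,P4 runs 00..11 left to right):
  rows 0-3 [P1,P2=00]: 0000  = hex 0
  rows 4-7 [P1,P2=01]: 0011  = hex 3
  rows 8-11 [P1,P2=10]: 0000  = hex 0
  rows 12-15 [P1,P2=11]: 0011  = hex 3
Output column (row 0 .. row 15) = 0000001100000011
Output column grouped in 4s = 0000 0011 0000 0011 = 0x0303
Convert to decimal digit by digit (value = value*16 + digit):
  0 -> 0
  0*16 + 3 = 3
  3*16 + 0 = 48
  48*16 + 3 = 771
Decimal = 771

771


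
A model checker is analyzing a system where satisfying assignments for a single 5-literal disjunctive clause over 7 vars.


Step 1: Total=2^7=128
Step 2: Unsat when all 5 false: 2^2=4
Step 3: Sat=128-4=124

124


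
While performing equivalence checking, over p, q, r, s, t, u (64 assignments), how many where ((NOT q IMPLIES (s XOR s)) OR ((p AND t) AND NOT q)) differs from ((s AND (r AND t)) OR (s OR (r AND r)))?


F1 = ((NOT q IMPLIES (s XOR s)) OR ((p AND t) AND NOT q))
F2 = ((s AND (r AND t)) OR (s OR (r AND r)))
Evaluate both on each of 64 rows (bits = p,q,r,s,t,u):
  row 0 [000000]: F1=0 F2=0 -> 0
  row 1 [000001]: F1=0 F2=0 -> 0
  row 2 [000010]: F1=0 F2=0 -> 0
  row 3 [000011]: F1=0 F2=0 -> 0
  row 4 [000100]: F1=0 F2=1 (differ) -> 1
  (every remaining row is evaluated the same way; all 64 results are listed next)
Full result column, 8 rows per line (p,q,r fixed per line; s,t,u runs 000..111 left to right):
  rows 0-7 [p,q,r=000]: 00001111  (ones: 4)
  rows 8-15 [p,q,r=001]: 11111111  (ones: 8)
  rows 16-23 [p,q,r=010]: 11110000  (ones: 4)
  rows 24-31 [p,q,r=011]: 00000000  (ones: 0)
  rows 32-39 [p,q,r=100]: 00111100  (ones: 4)
  rows 40-47 [p,q,r=101]: 11001100  (ones: 4)
  rows 48-55 [p,q,r=110]: 11110000  (ones: 4)
  rows 56-63 [p,q,r=111]: 00000000  (ones: 0)
Disagreements = 4+8+4+0+4+4+4+0 = 28

28


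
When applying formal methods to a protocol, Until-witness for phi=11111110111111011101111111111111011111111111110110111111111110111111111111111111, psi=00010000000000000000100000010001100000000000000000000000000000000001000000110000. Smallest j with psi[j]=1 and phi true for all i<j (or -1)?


(phi U psi) at 0: need smallest j with psi[j]=1 and phi[i]=1 for all i in [0,j).
Scan from step 0:
  step 0: phi=1, psi=0 -> continue
  step 1: phi=1, psi=0 -> continue
  step 2: phi=1, psi=0 -> continue
  step 3: psi=1 and phi held for [0,3) -> witness found
Witness step = 3

3


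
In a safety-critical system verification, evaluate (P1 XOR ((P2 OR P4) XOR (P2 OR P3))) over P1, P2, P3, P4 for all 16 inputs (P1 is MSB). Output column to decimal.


Formula: (P1 XOR ((P2 OR P4) XOR (P2 OR P3))) over P1, P2, P3, P4 (16 rows)
Evaluate each row (bits = P1,P2,P3,P4, MSB first):
  row 0 [0000]: (0 XOR ((0 OR 0) XOR (0 OR 0))) -> 0
  row 1 [0001]: (0 XOR ((0 OR 1) XOR (0 OR 0))) -> 1
  row 2 [0010]: (0 XOR ((0 OR 0) XOR (0 OR 1))) -> 1
  row 3 [0011]: (0 XOR ((0 OR 1) XOR (0 OR 1))) -> 0
  row 4 [0100]: (0 XOR ((1 OR 0) XOR (1 OR 0))) -> 0
  row 5 [0101]: (0 XOR ((1 OR 1) XOR (1 OR 0))) -> 0
  row 6 [0110]: (0 XOR ((1 OR 0) XOR (1 OR 1))) -> 0
  row 7 [0111]: (0 XOR ((1 OR 1) XOR (1 OR 1))) -> 0
  row 8 [1000]: (1 XOR ((0 OR 0) XOR (0 OR 0))) -> 1
  row 9 [1001]: (1 XOR ((0 OR 1) XOR (0 OR 0))) -> 0
  row 10 [1010]: (1 XOR ((0 OR 0) XOR (0 OR 1))) -> 0
  row 11 [1011]: (1 XOR ((0 OR 1) XOR (0 OR 1))) -> 1
  row 12 [1100]: (1 XOR ((1 OR 0) XOR (1 OR 0))) -> 1
  row 13 [1101]: (1 XOR ((1 OR 1) XOR (1 OR 0))) -> 1
  row 14 [1110]: (1 XOR ((1 OR 0) XOR (1 OR 1))) -> 1
  row 15 [1111]: (1 XOR ((1 OR 1) XOR (1 OR 1))) -> 1
Full result column, 4 rows per line (P1,P2 fixed per line; P3,P4 runs 00..11 left to right):
  rows 0-3 [P1,P2=00]: 0110  = hex 6
  rows 4-7 [P1,P2=01]: 0000  = hex 0
  rows 8-11 [P1,P2=10]: 1001  = hex 9
  rows 12-15 [P1,P2=11]: 1111  = hex F
Output column (row 0 .. row 15) = 0110000010011111
Output column grouped in 4s = 0110 0000 1001 1111 = 0x609F
Convert to decimal digit by digit (value = value*16 + digit):
  6 -> 6
  6*16 + 0 = 96
  96*16 + 9 = 1545
  1545*16 + 15 (F) = 24735
Decimal = 24735

24735


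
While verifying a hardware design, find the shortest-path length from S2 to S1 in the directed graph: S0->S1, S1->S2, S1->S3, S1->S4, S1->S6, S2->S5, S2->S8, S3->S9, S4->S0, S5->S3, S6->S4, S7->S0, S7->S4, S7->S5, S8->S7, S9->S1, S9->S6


BFS layer-by-layer from S2:
  dist 0: {S2}
  dist 1: {S5, S8}
  dist 2: {S3, S7}
  dist 3: {S0, S4, S9}
  dist 4: {S1, S6}
  -> S1 reached at distance 4
Shortest path length = 4

4


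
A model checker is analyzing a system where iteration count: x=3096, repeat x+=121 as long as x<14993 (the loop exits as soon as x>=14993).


Step 1: x goes from 3096 toward 14993 by 121; the body runs while x<14993, so iterations = ceil((bound-start)/step)
Step 2: Distance=11897
Step 3: ceil(11897/121)=99

99


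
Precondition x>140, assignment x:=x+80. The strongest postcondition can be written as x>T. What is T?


Formula: sp(P, x:=E) = exists old_x. (x = E[old_x/x]) AND P[old_x/x] (old_x is the value of x before the assignment; eliminate old_x by solving x = E[old_x/x] for old_x)
Step 1: Precondition P: x>140, i.e. old_x > 140
Step 2: Assignment gives x = old_x + 80, so old_x = x - 80
Step 3: Substitute into P: x - 80 > 140
Step 4: Simplify: x > 140+80 = 220

220


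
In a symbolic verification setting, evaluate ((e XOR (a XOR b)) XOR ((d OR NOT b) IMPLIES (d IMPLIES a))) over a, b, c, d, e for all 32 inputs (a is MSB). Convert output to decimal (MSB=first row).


Formula: ((e XOR (a XOR b)) XOR ((d OR NOT b) IMPLIES (d IMPLIES a))) over a, b, c, d, e (32 rows)
Evaluate each row (bits = a,b,c,d,e, MSB first):
  row 0 [00000]: ((0 XOR (0 XOR 0)) XOR ((0 OR NOT 0) IMPLIES (0 IMPLIES 0))) -> 1
  row 1 [00001]: ((1 XOR (0 XOR 0)) XOR ((0 OR NOT 0) IMPLIES (0 IMPLIES 0))) -> 0
  row 2 [00010]: ((0 XOR (0 XOR 0)) XOR ((1 OR NOT 0) IMPLIES (1 IMPLIES 0))) -> 0
  row 3 [00011]: ((1 XOR (0 XOR 0)) XOR ((1 OR NOT 0) IMPLIES (1 IMPLIES 0))) -> 1
  row 4 [00100]: ((0 XOR (0 XOR 0)) XOR ((0 OR NOT 0) IMPLIES (0 IMPLIES 0))) -> 1
  row 5 [00101]: ((1 XOR (0 XOR 0)) XOR ((0 OR NOT 0) IMPLIES (0 IMPLIES 0))) -> 0
  row 6 [00110]: ((0 XOR (0 XOR 0)) XOR ((1 OR NOT 0) IMPLIES (1 IMPLIES 0))) -> 0
  row 7 [00111]: ((1 XOR (0 XOR 0)) XOR ((1 OR NOT 0) IMPLIES (1 IMPLIES 0))) -> 1
  row 8 [01000]: ((0 XOR (0 XOR 1)) XOR ((0 OR NOT 1) IMPLIES (0 IMPLIES 0))) -> 0
  row 9 [01001]: ((1 XOR (0 XOR 1)) XOR ((0 OR NOT 1) IMPLIES (0 IMPLIES 0))) -> 1
  row 10 [01010]: ((0 XOR (0 XOR 1)) XOR ((1 OR NOT 1) IMPLIES (1 IMPLIES 0))) -> 1
  row 11 [01011]: ((1 XOR (0 XOR 1)) XOR ((1 OR NOT 1) IMPLIES (1 IMPLIES 0))) -> 0
  row 12 [01100]: ((0 XOR (0 XOR 1)) XOR ((0 OR NOT 1) IMPLIES (0 IMPLIES 0))) -> 0
  row 13 [01101]: ((1 XOR (0 XOR 1)) XOR ((0 OR NOT 1) IMPLIES (0 IMPLIES 0))) -> 1
  row 14 [01110]: ((0 XOR (0 XOR 1)) XOR ((1 OR NOT 1) IMPLIES (1 IMPLIES 0))) -> 1
  row 15 [01111]: ((1 XOR (0 XOR 1)) XOR ((1 OR NOT 1) IMPLIES (1 IMPLIES 0))) -> 0
  row 16 [10000]: ((0 XOR (1 XOR 0)) XOR ((0 OR NOT 0) IMPLIES (0 IMPLIES 1))) -> 0
  row 17 [10001]: ((1 XOR (1 XOR 0)) XOR ((0 OR NOT 0) IMPLIES (0 IMPLIES 1))) -> 1
  row 18 [10010]: ((0 XOR (1 XOR 0)) XOR ((1 OR NOT 0) IMPLIES (1 IMPLIES 1))) -> 0
  row 19 [10011]: ((1 XOR (1 XOR 0)) XOR ((1 OR NOT 0) IMPLIES (1 IMPLIES 1))) -> 1
  row 20 [10100]: ((0 XOR (1 XOR 0)) XOR ((0 OR NOT 0) IMPLIES (0 IMPLIES 1))) -> 0
  row 21 [10101]: ((1 XOR (1 XOR 0)) XOR ((0 OR NOT 0) IMPLIES (0 IMPLIES 1))) -> 1
  row 22 [10110]: ((0 XOR (1 XOR 0)) XOR ((1 OR NOT 0) IMPLIES (1 IMPLIES 1))) -> 0
  row 23 [10111]: ((1 XOR (1 XOR 0)) XOR ((1 OR NOT 0) IMPLIES (1 IMPLIES 1))) -> 1
  row 24 [11000]: ((0 XOR (1 XOR 1)) XOR ((0 OR NOT 1) IMPLIES (0 IMPLIES 1))) -> 1
  row 25 [11001]: ((1 XOR (1 XOR 1)) XOR ((0 OR NOT 1) IMPLIES (0 IMPLIES 1))) -> 0
  row 26 [11010]: ((0 XOR (1 XOR 1)) XOR ((1 OR NOT 1) IMPLIES (1 IMPLIES 1))) -> 1
  row 27 [11011]: ((1 XOR (1 XOR 1)) XOR ((1 OR NOT 1) IMPLIES (1 IMPLIES 1))) -> 0
  row 28 [11100]: ((0 XOR (1 XOR 1)) XOR ((0 OR NOT 1) IMPLIES (0 IMPLIES 1))) -> 1
  row 29 [11101]: ((1 XOR (1 XOR 1)) XOR ((0 OR NOT 1) IMPLIES (0 IMPLIES 1))) -> 0
  row 30 [11110]: ((0 XOR (1 XOR 1)) XOR ((1 OR NOT 1) IMPLIES (1 IMPLIES 1))) -> 1
  row 31 [11111]: ((1 XOR (1 XOR 1)) XOR ((1 OR NOT 1) IMPLIES (1 IMPLIES 1))) -> 0
Full result column, 4 rows per line (a,b,c fixed per line; d,e runs 00..11 left to right):
  rows 0-3 [a,b,c=000]: 1001  = hex 9
  rows 4-7 [a,b,c=001]: 1001  = hex 9
  rows 8-11 [a,b,c=010]: 0110  = hex 6
  rows 12-15 [a,b,c=011]: 0110  = hex 6
  rows 16-19 [a,b,c=100]: 0101  = hex 5
  rows 20-23 [a,b,c=101]: 0101  = hex 5
  rows 24-27 [a,b,c=110]: 1010  = hex A
  rows 28-31 [a,b,c=111]: 1010  = hex A
Output column (row 0 .. row 31) = 10011001011001100101010110101010
Output column grouped in 4s = 1001 1001 0110 0110 0101 0101 1010 1010 = 0x996655AA
Convert to decimal digit by digit (value = value*16 + digit):
  9 -> 9
  9*16 + 9 = 153
  153*16 + 6 = 2454
  2454*16 + 6 = 39270
  39270*16 + 5 = 628325
  628325*16 + 5 = 10053205
  10053205*16 + 10 (A) = 160851290
  160851290*16 + 10 (A) = 2573620650
Decimal = 2573620650

2573620650


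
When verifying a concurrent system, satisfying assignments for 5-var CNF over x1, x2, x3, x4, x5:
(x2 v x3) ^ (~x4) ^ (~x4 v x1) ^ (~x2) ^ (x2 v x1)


CNF with 5 clauses over 5 vars (32 assignments).
An assignment satisfies CNF iff every clause has >=1 true literal.
Check each row (bits = x1,x2,x3,x4,x5; clause T/F shown):
  row 0 [00000]: clauses=FTTTF -> 0
  row 1 [00001]: clauses=FTTTF -> 0
  row 2 [00010]: clauses=FFFTF -> 0
  row 3 [00011]: clauses=FFFTF -> 0
  row 4 [00100]: clauses=TTTTF -> 0
  row 5 [00101]: clauses=TTTTF -> 0
  row 6 [00110]: clauses=TFFTF -> 0
  row 7 [00111]: clauses=TFFTF -> 0
  row 8 [01000]: clauses=TTTFT -> 0
  row 9 [01001]: clauses=TTTFT -> 0
  row 10 [01010]: clauses=TFFFT -> 0
  row 11 [01011]: clauses=TFFFT -> 0
  row 12 [01100]: clauses=TTTFT -> 0
  row 13 [01101]: clauses=TTTFT -> 0
  row 14 [01110]: clauses=TFFFT -> 0
  row 15 [01111]: clauses=TFFFT -> 0
  row 16 [10000]: clauses=FTTTT -> 0
  row 17 [10001]: clauses=FTTTT -> 0
  row 18 [10010]: clauses=FFTTT -> 0
  row 19 [10011]: clauses=FFTTT -> 0
  row 20 [10100]: clauses=TTTTT -> 1
  row 21 [10101]: clauses=TTTTT -> 1
  row 22 [10110]: clauses=TFTTT -> 0
  row 23 [10111]: clauses=TFTTT -> 0
  row 24 [11000]: clauses=TTTFT -> 0
  row 25 [11001]: clauses=TTTFT -> 0
  row 26 [11010]: clauses=TFTFT -> 0
  row 27 [11011]: clauses=TFTFT -> 0
  row 28 [11100]: clauses=TTTFT -> 0
  row 29 [11101]: clauses=TTTFT -> 0
  row 30 [11110]: clauses=TFTFT -> 0
  row 31 [11111]: clauses=TFTFT -> 0
Full result column, 8 rows per line (x1,x2 fixed per line; x3,x4,x5 runs 000..111 left to right):
  rows 0-7 [x1,x2=00]: 00000000  (ones: 0)
  rows 8-15 [x1,x2=01]: 00000000  (ones: 0)
  rows 16-23 [x1,x2=10]: 00001100  (ones: 2)
  rows 24-31 [x1,x2=11]: 00000000  (ones: 0)
Satisfying assignments = 0+0+2+0 = 2

2


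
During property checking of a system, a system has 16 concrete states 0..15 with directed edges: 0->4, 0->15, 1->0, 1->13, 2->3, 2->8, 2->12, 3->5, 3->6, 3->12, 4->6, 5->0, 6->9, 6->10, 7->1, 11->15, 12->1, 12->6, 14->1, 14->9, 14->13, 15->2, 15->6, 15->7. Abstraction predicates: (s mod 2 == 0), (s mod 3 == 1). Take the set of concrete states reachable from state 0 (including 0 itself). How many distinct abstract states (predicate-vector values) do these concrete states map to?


BFS from 0:
Concrete reachable: {0, 1, 2, 3, 4, 5, 6, 7, 8, 9, 10, 12, 13, 15}
Abstract via predicates (s mod 2 == 0), (s mod 3 == 1):
  (0,0) <- {3, 5, 9, 15}
  (0,1) <- {1, 7, 13}
  (1,0) <- {0, 2, 6, 8, 12}
  (1,1) <- {4, 10}
Distinct abstract states = 4

4


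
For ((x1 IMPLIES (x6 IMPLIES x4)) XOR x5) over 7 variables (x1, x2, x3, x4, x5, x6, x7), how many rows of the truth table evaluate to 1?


Formula: ((x1 IMPLIES (x6 IMPLIES x4)) XOR x5) over 7 vars (128 rows)
Evaluate each row (x1, x2, x3, x4, x5, x6, x7 as bits, MSB first):
  row 0 [0000000]: ((0 IMPLIES (0 IMPLIES 0)) XOR 0) -> 1
  row 1 [0000001]: ((0 IMPLIES (0 IMPLIES 0)) XOR 0) -> 1
  row 2 [0000010]: ((0 IMPLIES (1 IMPLIES 0)) XOR 0) -> 1
  row 3 [0000011]: ((0 IMPLIES (1 IMPLIES 0)) XOR 0) -> 1
  row 4 [0000100]: ((0 IMPLIES (0 IMPLIES 0)) XOR 1) -> 0
  (every remaining row is evaluated the same way; all 128 results are listed next)
Full result column, 8 rows per line (x1,x2,x3,x4 fixed per line; x5,x6,x7 runs 000..111 left to right):
  rows 0-7 [x1,x2,x3,x4=0000]: 11110000  (ones: 4)
  rows 8-15 [x1,x2,x3,x4=0001]: 11110000  (ones: 4)
  rows 16-23 [x1,x2,x3,x4=0010]: 11110000  (ones: 4)
  rows 24-31 [x1,x2,x3,x4=0011]: 11110000  (ones: 4)
  rows 32-39 [x1,x2,x3,x4=0100]: 11110000  (ones: 4)
  rows 40-47 [x1,x2,x3,x4=0101]: 11110000  (ones: 4)
  rows 48-55 [x1,x2,x3,x4=0110]: 11110000  (ones: 4)
  rows 56-63 [x1,x2,x3,x4=0111]: 11110000  (ones: 4)
  rows 64-71 [x1,x2,x3,x4=1000]: 11000011  (ones: 4)
  rows 72-79 [x1,x2,x3,x4=1001]: 11110000  (ones: 4)
  rows 80-87 [x1,x2,x3,x4=1010]: 11000011  (ones: 4)
  rows 88-95 [x1,x2,x3,x4=1011]: 11110000  (ones: 4)
  rows 96-103 [x1,x2,x3,x4=1100]: 11000011  (ones: 4)
  rows 104-111 [x1,x2,x3,x4=1101]: 11110000  (ones: 4)
  rows 112-119 [x1,x2,x3,x4=1110]: 11000011  (ones: 4)
  rows 120-127 [x1,x2,x3,x4=1111]: 11110000  (ones: 4)
Count of 1-rows = 4+4+4+4+4+4+4+4+4+4+4+4+4+4+4+4 = 64

64


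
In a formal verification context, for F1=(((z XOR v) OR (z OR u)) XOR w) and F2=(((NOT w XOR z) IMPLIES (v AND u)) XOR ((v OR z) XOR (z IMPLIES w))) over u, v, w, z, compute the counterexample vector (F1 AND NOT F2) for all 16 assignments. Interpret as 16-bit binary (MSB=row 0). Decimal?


F1 = (((z XOR v) OR (z OR u)) XOR w)
F2 = (((NOT w XOR z) IMPLIES (v AND u)) XOR ((v OR z) XOR (z IMPLIES w)))
Counterexample to F1=>F2 is where F1=1 and F2=0.
Evaluate each row (bits = u,v,w,z, MSB first):
  row 0 [0000]: F1=0 F2=1 -> F1&~F2 -> 0
  row 1 [0001]: F1=1 F2=0 -> F1&~F2 -> 1
  row 2 [0010]: F1=1 F2=0 -> F1&~F2 -> 1
  row 3 [0011]: F1=0 F2=0 -> F1&~F2 -> 0
  row 4 [0100]: F1=1 F2=0 -> F1&~F2 -> 1
  row 5 [0101]: F1=1 F2=0 -> F1&~F2 -> 1
  row 6 [0110]: F1=0 F2=1 -> F1&~F2 -> 0
  row 7 [0111]: F1=0 F2=0 -> F1&~F2 -> 0
  row 8 [1000]: F1=1 F2=1 -> F1&~F2 -> 0
  row 9 [1001]: F1=1 F2=0 -> F1&~F2 -> 1
  row 10 [1010]: F1=0 F2=0 -> F1&~F2 -> 0
  row 11 [1011]: F1=0 F2=0 -> F1&~F2 -> 0
  row 12 [1100]: F1=1 F2=1 -> F1&~F2 -> 0
  row 13 [1101]: F1=1 F2=0 -> F1&~F2 -> 1
  row 14 [1110]: F1=0 F2=1 -> F1&~F2 -> 0
  row 15 [1111]: F1=0 F2=1 -> F1&~F2 -> 0
Full result column, 4 rows per line (u,v fixed per line; w,z runs 00..11 left to right):
  rows 0-3 [u,v=00]: 0110  = hex 6
  rows 4-7 [u,v=01]: 1100  = hex C
  rows 8-11 [u,v=10]: 0100  = hex 4
  rows 12-15 [u,v=11]: 0100  = hex 4
Counterexample vector (row 0 .. row 15) = 0110110001000100
Output column grouped in 4s = 0110 1100 0100 0100 = 0x6C44
Convert to decimal digit by digit (value = value*16 + digit):
  6 -> 6
  6*16 + 12 (C) = 108
  108*16 + 4 = 1732
  1732*16 + 4 = 27716
Decimal = 27716

27716


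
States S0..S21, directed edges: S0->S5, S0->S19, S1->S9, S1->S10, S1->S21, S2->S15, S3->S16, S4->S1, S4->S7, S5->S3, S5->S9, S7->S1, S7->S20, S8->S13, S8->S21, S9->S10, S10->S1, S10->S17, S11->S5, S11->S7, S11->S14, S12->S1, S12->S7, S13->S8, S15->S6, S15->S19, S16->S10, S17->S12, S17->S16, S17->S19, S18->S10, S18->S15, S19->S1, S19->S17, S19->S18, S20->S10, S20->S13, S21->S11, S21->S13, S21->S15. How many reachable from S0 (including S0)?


BFS from S0:
  layer 0: {S0}
  layer 1: {S5, S19}
  layer 2: {S1, S3, S9, S17, S18}
  layer 3: {S10, S12, S15, S16, S21}
  layer 4: {S6, S7, S11, S13}
  layer 5: {S8, S14, S20}
Reachable set: {S0, S1, S3, S5, S6, S7, S8, S9, S10, S11, S12, S13, S14, S15, S16, S17, S18, S19, S20, S21}
Count = 20

20


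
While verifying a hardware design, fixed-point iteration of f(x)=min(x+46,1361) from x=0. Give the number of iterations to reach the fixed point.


Step 1: x=0, cap=1361, increment=46
Step 2: x grows by 46 each step until capped at 1361; fixed point is x=1361
Step 3: iterations = ceil(1361/46) = 30

30


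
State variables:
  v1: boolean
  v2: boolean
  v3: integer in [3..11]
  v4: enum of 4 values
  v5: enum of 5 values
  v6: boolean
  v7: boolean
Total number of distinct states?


State space = product of domain sizes of all variables.
Domain sizes:
  v1 (boolean): 2
  v2 (boolean): 2
  v3 (integer in [3..11]): 9
  v4 (enum of 4 values): 4
  v5 (enum of 5 values): 5
  v6 (boolean): 2
  v7 (boolean): 2
Product = 2 * 2 * 9 * 4 * 5 * 2 * 2 = 2880

2880


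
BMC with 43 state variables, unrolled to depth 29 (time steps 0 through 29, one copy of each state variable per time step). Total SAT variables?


BMC unrolls to depth k, creating one copy of each state var for steps 0..k.
Step count = 29 + 1 = 30 (steps 0 through 29)
Vars per step = 43
Total = 43 * 30 = 1290

1290


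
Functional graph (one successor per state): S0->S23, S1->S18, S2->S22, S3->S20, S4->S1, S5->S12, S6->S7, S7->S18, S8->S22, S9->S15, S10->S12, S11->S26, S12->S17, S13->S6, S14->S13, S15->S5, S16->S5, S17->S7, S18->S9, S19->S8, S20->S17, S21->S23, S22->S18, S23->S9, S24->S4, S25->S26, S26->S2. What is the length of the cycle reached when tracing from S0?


Trace from S0 until a state repeats:
  S0 -> S23 -> S9 -> S15 -> S5 -> S12 -> S17 -> S7 -> S18 -> S9
S9 first seen at step 2, revisited at step 9.
Cycle length = 9 - 2 = 7

7


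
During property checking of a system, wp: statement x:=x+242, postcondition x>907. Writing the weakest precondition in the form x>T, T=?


Formula: wp(x:=E, P) = P[E/x] (substitute E for x in postcondition)
Step 1: Postcondition: x>907
Step 2: Substitute x+242 for x: x+242>907
Step 3: Solve for x: x > 907-242 = 665

665


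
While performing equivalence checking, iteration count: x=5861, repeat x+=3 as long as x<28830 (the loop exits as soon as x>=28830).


Step 1: x goes from 5861 toward 28830 by 3; the body runs while x<28830, so iterations = ceil((bound-start)/step)
Step 2: Distance=22969
Step 3: ceil(22969/3)=7657

7657


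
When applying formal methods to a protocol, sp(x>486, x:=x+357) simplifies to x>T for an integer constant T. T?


Formula: sp(P, x:=E) = exists old_x. (x = E[old_x/x]) AND P[old_x/x] (old_x is the value of x before the assignment; eliminate old_x by solving x = E[old_x/x] for old_x)
Step 1: Precondition P: x>486, i.e. old_x > 486
Step 2: Assignment gives x = old_x + 357, so old_x = x - 357
Step 3: Substitute into P: x - 357 > 486
Step 4: Simplify: x > 486+357 = 843

843


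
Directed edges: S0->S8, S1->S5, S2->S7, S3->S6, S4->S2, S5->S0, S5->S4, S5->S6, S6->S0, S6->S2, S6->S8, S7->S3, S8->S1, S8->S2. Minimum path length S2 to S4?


BFS layer-by-layer from S2:
  dist 0: {S2}
  dist 1: {S7}
  dist 2: {S3}
  dist 3: {S6}
  dist 4: {S0, S8}
  dist 5: {S1}
  dist 6: {S5}
  dist 7: {S4}
  -> S4 reached at distance 7
Shortest path length = 7

7


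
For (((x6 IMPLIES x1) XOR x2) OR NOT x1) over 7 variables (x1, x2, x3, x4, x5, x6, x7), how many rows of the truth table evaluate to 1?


Formula: (((x6 IMPLIES x1) XOR x2) OR NOT x1) over 7 vars (128 rows)
Evaluate each row (x1, x2, x3, x4, x5, x6, x7 as bits, MSB first):
  row 0 [0000000]: (((0 IMPLIES 0) XOR 0) OR NOT 0) -> 1
  row 1 [0000001]: (((0 IMPLIES 0) XOR 0) OR NOT 0) -> 1
  row 2 [0000010]: (((1 IMPLIES 0) XOR 0) OR NOT 0) -> 1
  row 3 [0000011]: (((1 IMPLIES 0) XOR 0) OR NOT 0) -> 1
  row 4 [0000100]: (((0 IMPLIES 0) XOR 0) OR NOT 0) -> 1
  (every remaining row is evaluated the same way; all 128 results are listed next)
Full result column, 8 rows per line (x1,x2,x3,x4 fixed per line; x5,x6,x7 runs 000..111 left to right):
  rows 0-7 [x1,x2,x3,x4=0000]: 11111111  (ones: 8)
  rows 8-15 [x1,x2,x3,x4=0001]: 11111111  (ones: 8)
  rows 16-23 [x1,x2,x3,x4=0010]: 11111111  (ones: 8)
  rows 24-31 [x1,x2,x3,x4=0011]: 11111111  (ones: 8)
  rows 32-39 [x1,x2,x3,x4=0100]: 11111111  (ones: 8)
  rows 40-47 [x1,x2,x3,x4=0101]: 11111111  (ones: 8)
  rows 48-55 [x1,x2,x3,x4=0110]: 11111111  (ones: 8)
  rows 56-63 [x1,x2,x3,x4=0111]: 11111111  (ones: 8)
  rows 64-71 [x1,x2,x3,x4=1000]: 11111111  (ones: 8)
  rows 72-79 [x1,x2,x3,x4=1001]: 11111111  (ones: 8)
  rows 80-87 [x1,x2,x3,x4=1010]: 11111111  (ones: 8)
  rows 88-95 [x1,x2,x3,x4=1011]: 11111111  (ones: 8)
  rows 96-103 [x1,x2,x3,x4=1100]: 00000000  (ones: 0)
  rows 104-111 [x1,x2,x3,x4=1101]: 00000000  (ones: 0)
  rows 112-119 [x1,x2,x3,x4=1110]: 00000000  (ones: 0)
  rows 120-127 [x1,x2,x3,x4=1111]: 00000000  (ones: 0)
Count of 1-rows = 8+8+8+8+8+8+8+8+8+8+8+8+0+0+0+0 = 96

96


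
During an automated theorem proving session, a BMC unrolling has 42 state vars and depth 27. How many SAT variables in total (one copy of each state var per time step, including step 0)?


BMC unrolls to depth k, creating one copy of each state var for steps 0..k.
Step count = 27 + 1 = 28 (steps 0 through 27)
Vars per step = 42
Total = 42 * 28 = 1176

1176


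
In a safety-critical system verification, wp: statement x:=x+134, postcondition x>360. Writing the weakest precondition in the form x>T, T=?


Formula: wp(x:=E, P) = P[E/x] (substitute E for x in postcondition)
Step 1: Postcondition: x>360
Step 2: Substitute x+134 for x: x+134>360
Step 3: Solve for x: x > 360-134 = 226

226


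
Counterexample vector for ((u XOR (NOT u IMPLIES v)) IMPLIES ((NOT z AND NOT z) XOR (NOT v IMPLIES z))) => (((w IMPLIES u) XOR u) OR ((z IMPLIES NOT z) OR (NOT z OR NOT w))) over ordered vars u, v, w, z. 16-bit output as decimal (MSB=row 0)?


F1 = ((u XOR (NOT u IMPLIES v)) IMPLIES ((NOT z AND NOT z) XOR (NOT v IMPLIES z)))
F2 = (((w IMPLIES u) XOR u) OR ((z IMPLIES NOT z) OR (NOT z OR NOT w)))
Counterexample to F1=>F2 is where F1=1 and F2=0.
Evaluate each row (bits = u,v,w,z, MSB first):
  row 0 [0000]: F1=1 F2=1 -> F1&~F2 -> 0
  row 1 [0001]: F1=1 F2=1 -> F1&~F2 -> 0
  row 2 [0010]: F1=1 F2=1 -> F1&~F2 -> 0
  row 3 [0011]: F1=1 F2=0 -> F1&~F2 -> 1
  row 4 [0100]: F1=0 F2=1 -> F1&~F2 -> 0
  row 5 [0101]: F1=1 F2=1 -> F1&~F2 -> 0
  row 6 [0110]: F1=0 F2=1 -> F1&~F2 -> 0
  row 7 [0111]: F1=1 F2=0 -> F1&~F2 -> 1
  row 8 [1000]: F1=1 F2=1 -> F1&~F2 -> 0
  row 9 [1001]: F1=1 F2=1 -> F1&~F2 -> 0
  row 10 [1010]: F1=1 F2=1 -> F1&~F2 -> 0
  row 11 [1011]: F1=1 F2=0 -> F1&~F2 -> 1
  row 12 [1100]: F1=1 F2=1 -> F1&~F2 -> 0
  row 13 [1101]: F1=1 F2=1 -> F1&~F2 -> 0
  row 14 [1110]: F1=1 F2=1 -> F1&~F2 -> 0
  row 15 [1111]: F1=1 F2=0 -> F1&~F2 -> 1
Full result column, 4 rows per line (u,v fixed per line; w,z runs 00..11 left to right):
  rows 0-3 [u,v=00]: 0001  = hex 1
  rows 4-7 [u,v=01]: 0001  = hex 1
  rows 8-11 [u,v=10]: 0001  = hex 1
  rows 12-15 [u,v=11]: 0001  = hex 1
Counterexample vector (row 0 .. row 15) = 0001000100010001
Output column grouped in 4s = 0001 0001 0001 0001 = 0x1111
Convert to decimal digit by digit (value = value*16 + digit):
  1 -> 1
  1*16 + 1 = 17
  17*16 + 1 = 273
  273*16 + 1 = 4369
Decimal = 4369

4369


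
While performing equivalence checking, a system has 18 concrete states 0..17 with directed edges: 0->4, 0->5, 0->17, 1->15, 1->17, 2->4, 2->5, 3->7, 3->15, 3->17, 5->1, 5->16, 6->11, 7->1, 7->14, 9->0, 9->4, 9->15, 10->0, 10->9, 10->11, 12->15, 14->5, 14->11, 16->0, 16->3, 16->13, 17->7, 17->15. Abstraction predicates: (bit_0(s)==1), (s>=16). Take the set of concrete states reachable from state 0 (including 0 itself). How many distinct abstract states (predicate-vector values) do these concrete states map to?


BFS from 0:
Concrete reachable: {0, 1, 3, 4, 5, 7, 11, 13, 14, 15, 16, 17}
Abstract via predicates (bit_0(s)==1), (s>=16):
  (0,0) <- {0, 4, 14}
  (0,1) <- {16}
  (1,0) <- {1, 3, 5, 7, 11, 13, 15}
  (1,1) <- {17}
Distinct abstract states = 4

4


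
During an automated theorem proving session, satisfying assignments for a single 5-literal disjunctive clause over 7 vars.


Step 1: Total=2^7=128
Step 2: Unsat when all 5 false: 2^2=4
Step 3: Sat=128-4=124

124


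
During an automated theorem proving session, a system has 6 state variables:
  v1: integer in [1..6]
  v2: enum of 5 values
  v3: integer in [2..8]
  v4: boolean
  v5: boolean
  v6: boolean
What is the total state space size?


State space = product of domain sizes of all variables.
Domain sizes:
  v1 (integer in [1..6]): 6
  v2 (enum of 5 values): 5
  v3 (integer in [2..8]): 7
  v4 (boolean): 2
  v5 (boolean): 2
  v6 (boolean): 2
Product = 6 * 5 * 7 * 2 * 2 * 2 = 1680

1680


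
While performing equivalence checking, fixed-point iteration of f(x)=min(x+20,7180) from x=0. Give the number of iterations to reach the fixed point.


Step 1: x=0, cap=7180, increment=20
Step 2: x grows by 20 each step until capped at 7180; fixed point is x=7180
Step 3: iterations = ceil(7180/20) = 359

359


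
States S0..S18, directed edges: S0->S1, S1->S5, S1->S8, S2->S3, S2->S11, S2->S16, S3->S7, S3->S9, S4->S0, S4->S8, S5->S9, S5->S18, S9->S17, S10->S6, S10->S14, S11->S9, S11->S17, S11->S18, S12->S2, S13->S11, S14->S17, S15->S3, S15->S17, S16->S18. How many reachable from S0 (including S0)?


BFS from S0:
  layer 0: {S0}
  layer 1: {S1}
  layer 2: {S5, S8}
  layer 3: {S9, S18}
  layer 4: {S17}
Reachable set: {S0, S1, S5, S8, S9, S17, S18}
Count = 7

7


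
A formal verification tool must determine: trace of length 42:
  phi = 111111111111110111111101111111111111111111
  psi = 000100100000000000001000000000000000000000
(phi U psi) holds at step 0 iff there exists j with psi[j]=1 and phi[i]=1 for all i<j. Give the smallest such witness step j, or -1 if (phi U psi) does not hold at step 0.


(phi U psi) at 0: need smallest j with psi[j]=1 and phi[i]=1 for all i in [0,j).
Scan from step 0:
  step 0: phi=1, psi=0 -> continue
  step 1: phi=1, psi=0 -> continue
  step 2: phi=1, psi=0 -> continue
  step 3: psi=1 and phi held for [0,3) -> witness found
Witness step = 3

3


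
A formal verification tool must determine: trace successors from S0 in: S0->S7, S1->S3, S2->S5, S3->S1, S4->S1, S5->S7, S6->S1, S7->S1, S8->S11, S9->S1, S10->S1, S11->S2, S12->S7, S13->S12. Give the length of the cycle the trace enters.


Trace from S0 until a state repeats:
  S0 -> S7 -> S1 -> S3 -> S1
S1 first seen at step 2, revisited at step 4.
Cycle length = 4 - 2 = 2

2


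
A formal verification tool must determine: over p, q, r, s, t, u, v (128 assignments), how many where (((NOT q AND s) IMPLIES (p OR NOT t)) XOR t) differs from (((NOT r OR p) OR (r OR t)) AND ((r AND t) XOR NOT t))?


F1 = (((NOT q AND s) IMPLIES (p OR NOT t)) XOR t)
F2 = (((NOT r OR p) OR (r OR t)) AND ((r AND t) XOR NOT t))
Evaluate both on each of 128 rows (bits = p,q,r,s,t,u,v):
  row 0 [0000000]: F1=1 F2=1 -> 0
  row 1 [0000001]: F1=1 F2=1 -> 0
  row 2 [0000010]: F1=1 F2=1 -> 0
  row 3 [0000011]: F1=1 F2=1 -> 0
  row 4 [0000100]: F1=0 F2=0 -> 0
  (every remaining row is evaluated the same way; all 128 results are listed next)
Full result column, 8 rows per line (p,q,r,s fixed per line; t,u,v runs 000..111 left to right):
  rows 0-7 [p,q,r,s=0000]: 00000000  (ones: 0)
  rows 8-15 [p,q,r,s=0001]: 00001111  (ones: 4)
  rows 16-23 [p,q,r,s=0010]: 00001111  (ones: 4)
  rows 24-31 [p,q,r,s=0011]: 00000000  (ones: 0)
  rows 32-39 [p,q,r,s=0100]: 00000000  (ones: 0)
  rows 40-47 [p,q,r,s=0101]: 00000000  (ones: 0)
  rows 48-55 [p,q,r,s=0110]: 00001111  (ones: 4)
  rows 56-63 [p,q,r,s=0111]: 00001111  (ones: 4)
  rows 64-71 [p,q,r,s=1000]: 00000000  (ones: 0)
  rows 72-79 [p,q,r,s=1001]: 00000000  (ones: 0)
  rows 80-87 [p,q,r,s=1010]: 00001111  (ones: 4)
  rows 88-95 [p,q,r,s=1011]: 00001111  (ones: 4)
  rows 96-103 [p,q,r,s=1100]: 00000000  (ones: 0)
  rows 104-111 [p,q,r,s=1101]: 00000000  (ones: 0)
  rows 112-119 [p,q,r,s=1110]: 00001111  (ones: 4)
  rows 120-127 [p,q,r,s=1111]: 00001111  (ones: 4)
Disagreements = 0+4+4+0+0+0+4+4+0+0+4+4+0+0+4+4 = 32

32


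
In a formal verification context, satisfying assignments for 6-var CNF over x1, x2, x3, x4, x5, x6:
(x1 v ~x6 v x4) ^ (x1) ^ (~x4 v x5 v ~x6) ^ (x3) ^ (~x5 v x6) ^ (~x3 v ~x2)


CNF with 6 clauses over 6 vars (64 assignments).
An assignment satisfies CNF iff every clause has >=1 true literal.
Check each row (bits = x1,x2,x3,x4,x5,x6; clause T/F shown):
  row 0 [000000]: clauses=TFTFTT -> 0
  row 1 [000001]: clauses=FFTFTT -> 0
  row 2 [000010]: clauses=TFTFFT -> 0
  row 3 [000011]: clauses=FFTFTT -> 0
  row 4 [000100]: clauses=TFTFTT -> 0
  (every remaining row is evaluated the same way; all 64 results are listed next)
Full result column, 8 rows per line (x1,x2,x3 fixed per line; x4,x5,x6 runs 000..111 left to right):
  rows 0-7 [x1,x2,x3=000]: 00000000  (ones: 0)
  rows 8-15 [x1,x2,x3=001]: 00000000  (ones: 0)
  rows 16-23 [x1,x2,x3=010]: 00000000  (ones: 0)
  rows 24-31 [x1,x2,x3=011]: 00000000  (ones: 0)
  rows 32-39 [x1,x2,x3=100]: 00000000  (ones: 0)
  rows 40-47 [x1,x2,x3=101]: 11011001  (ones: 5)
  rows 48-55 [x1,x2,x3=110]: 00000000  (ones: 0)
  rows 56-63 [x1,x2,x3=111]: 00000000  (ones: 0)
Satisfying assignments = 0+0+0+0+0+5+0+0 = 5

5


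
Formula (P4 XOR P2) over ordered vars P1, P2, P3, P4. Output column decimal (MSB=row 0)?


Formula: (P4 XOR P2) over P1, P2, P3, P4 (16 rows)
Evaluate each row (bits = P1,P2,P3,P4, MSB first):
  row 0 [0000]: (0 XOR 0) -> 0
  row 1 [0001]: (1 XOR 0) -> 1
  row 2 [0010]: (0 XOR 0) -> 0
  row 3 [0011]: (1 XOR 0) -> 1
  row 4 [0100]: (0 XOR 1) -> 1
  row 5 [0101]: (1 XOR 1) -> 0
  row 6 [0110]: (0 XOR 1) -> 1
  row 7 [0111]: (1 XOR 1) -> 0
  row 8 [1000]: (0 XOR 0) -> 0
  row 9 [1001]: (1 XOR 0) -> 1
  row 10 [1010]: (0 XOR 0) -> 0
  row 11 [1011]: (1 XOR 0) -> 1
  row 12 [1100]: (0 XOR 1) -> 1
  row 13 [1101]: (1 XOR 1) -> 0
  row 14 [1110]: (0 XOR 1) -> 1
  row 15 [1111]: (1 XOR 1) -> 0
Full result column, 4 rows per line (P1,P2 fixed per line; P3,P4 runs 00..11 left to right):
  rows 0-3 [P1,P2=00]: 0101  = hex 5
  rows 4-7 [P1,P2=01]: 1010  = hex A
  rows 8-11 [P1,P2=10]: 0101  = hex 5
  rows 12-15 [P1,P2=11]: 1010  = hex A
Output column (row 0 .. row 15) = 0101101001011010
Output column grouped in 4s = 0101 1010 0101 1010 = 0x5A5A
Convert to decimal digit by digit (value = value*16 + digit):
  5 -> 5
  5*16 + 10 (A) = 90
  90*16 + 5 = 1445
  1445*16 + 10 (A) = 23130
Decimal = 23130

23130


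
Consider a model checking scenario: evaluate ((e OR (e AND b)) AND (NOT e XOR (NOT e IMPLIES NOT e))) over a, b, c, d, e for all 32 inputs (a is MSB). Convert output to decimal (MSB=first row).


Formula: ((e OR (e AND b)) AND (NOT e XOR (NOT e IMPLIES NOT e))) over a, b, c, d, e (32 rows)
Evaluate each row (bits = a,b,c,d,e, MSB first):
  row 0 [00000]: ((0 OR (0 AND 0)) AND (NOT 0 XOR (NOT 0 IMPLIES NOT 0))) -> 0
  row 1 [00001]: ((1 OR (1 AND 0)) AND (NOT 1 XOR (NOT 1 IMPLIES NOT 1))) -> 1
  row 2 [00010]: ((0 OR (0 AND 0)) AND (NOT 0 XOR (NOT 0 IMPLIES NOT 0))) -> 0
  row 3 [00011]: ((1 OR (1 AND 0)) AND (NOT 1 XOR (NOT 1 IMPLIES NOT 1))) -> 1
  row 4 [00100]: ((0 OR (0 AND 0)) AND (NOT 0 XOR (NOT 0 IMPLIES NOT 0))) -> 0
  row 5 [00101]: ((1 OR (1 AND 0)) AND (NOT 1 XOR (NOT 1 IMPLIES NOT 1))) -> 1
  row 6 [00110]: ((0 OR (0 AND 0)) AND (NOT 0 XOR (NOT 0 IMPLIES NOT 0))) -> 0
  row 7 [00111]: ((1 OR (1 AND 0)) AND (NOT 1 XOR (NOT 1 IMPLIES NOT 1))) -> 1
  row 8 [01000]: ((0 OR (0 AND 1)) AND (NOT 0 XOR (NOT 0 IMPLIES NOT 0))) -> 0
  row 9 [01001]: ((1 OR (1 AND 1)) AND (NOT 1 XOR (NOT 1 IMPLIES NOT 1))) -> 1
  row 10 [01010]: ((0 OR (0 AND 1)) AND (NOT 0 XOR (NOT 0 IMPLIES NOT 0))) -> 0
  row 11 [01011]: ((1 OR (1 AND 1)) AND (NOT 1 XOR (NOT 1 IMPLIES NOT 1))) -> 1
  row 12 [01100]: ((0 OR (0 AND 1)) AND (NOT 0 XOR (NOT 0 IMPLIES NOT 0))) -> 0
  row 13 [01101]: ((1 OR (1 AND 1)) AND (NOT 1 XOR (NOT 1 IMPLIES NOT 1))) -> 1
  row 14 [01110]: ((0 OR (0 AND 1)) AND (NOT 0 XOR (NOT 0 IMPLIES NOT 0))) -> 0
  row 15 [01111]: ((1 OR (1 AND 1)) AND (NOT 1 XOR (NOT 1 IMPLIES NOT 1))) -> 1
  row 16 [10000]: ((0 OR (0 AND 0)) AND (NOT 0 XOR (NOT 0 IMPLIES NOT 0))) -> 0
  row 17 [10001]: ((1 OR (1 AND 0)) AND (NOT 1 XOR (NOT 1 IMPLIES NOT 1))) -> 1
  row 18 [10010]: ((0 OR (0 AND 0)) AND (NOT 0 XOR (NOT 0 IMPLIES NOT 0))) -> 0
  row 19 [10011]: ((1 OR (1 AND 0)) AND (NOT 1 XOR (NOT 1 IMPLIES NOT 1))) -> 1
  row 20 [10100]: ((0 OR (0 AND 0)) AND (NOT 0 XOR (NOT 0 IMPLIES NOT 0))) -> 0
  row 21 [10101]: ((1 OR (1 AND 0)) AND (NOT 1 XOR (NOT 1 IMPLIES NOT 1))) -> 1
  row 22 [10110]: ((0 OR (0 AND 0)) AND (NOT 0 XOR (NOT 0 IMPLIES NOT 0))) -> 0
  row 23 [10111]: ((1 OR (1 AND 0)) AND (NOT 1 XOR (NOT 1 IMPLIES NOT 1))) -> 1
  row 24 [11000]: ((0 OR (0 AND 1)) AND (NOT 0 XOR (NOT 0 IMPLIES NOT 0))) -> 0
  row 25 [11001]: ((1 OR (1 AND 1)) AND (NOT 1 XOR (NOT 1 IMPLIES NOT 1))) -> 1
  row 26 [11010]: ((0 OR (0 AND 1)) AND (NOT 0 XOR (NOT 0 IMPLIES NOT 0))) -> 0
  row 27 [11011]: ((1 OR (1 AND 1)) AND (NOT 1 XOR (NOT 1 IMPLIES NOT 1))) -> 1
  row 28 [11100]: ((0 OR (0 AND 1)) AND (NOT 0 XOR (NOT 0 IMPLIES NOT 0))) -> 0
  row 29 [11101]: ((1 OR (1 AND 1)) AND (NOT 1 XOR (NOT 1 IMPLIES NOT 1))) -> 1
  row 30 [11110]: ((0 OR (0 AND 1)) AND (NOT 0 XOR (NOT 0 IMPLIES NOT 0))) -> 0
  row 31 [11111]: ((1 OR (1 AND 1)) AND (NOT 1 XOR (NOT 1 IMPLIES NOT 1))) -> 1
Full result column, 4 rows per line (a,b,c fixed per line; d,e runs 00..11 left to right):
  rows 0-3 [a,b,c=000]: 0101  = hex 5
  rows 4-7 [a,b,c=001]: 0101  = hex 5
  rows 8-11 [a,b,c=010]: 0101  = hex 5
  rows 12-15 [a,b,c=011]: 0101  = hex 5
  rows 16-19 [a,b,c=100]: 0101  = hex 5
  rows 20-23 [a,b,c=101]: 0101  = hex 5
  rows 24-27 [a,b,c=110]: 0101  = hex 5
  rows 28-31 [a,b,c=111]: 0101  = hex 5
Output column (row 0 .. row 31) = 01010101010101010101010101010101
Output column grouped in 4s = 0101 0101 0101 0101 0101 0101 0101 0101 = 0x55555555
Convert to decimal digit by digit (value = value*16 + digit):
  5 -> 5
  5*16 + 5 = 85
  85*16 + 5 = 1365
  1365*16 + 5 = 21845
  21845*16 + 5 = 349525
  349525*16 + 5 = 5592405
  5592405*16 + 5 = 89478485
  89478485*16 + 5 = 1431655765
Decimal = 1431655765

1431655765


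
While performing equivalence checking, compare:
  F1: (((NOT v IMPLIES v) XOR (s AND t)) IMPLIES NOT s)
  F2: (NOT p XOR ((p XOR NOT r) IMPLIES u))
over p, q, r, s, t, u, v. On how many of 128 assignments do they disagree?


F1 = (((NOT v IMPLIES v) XOR (s AND t)) IMPLIES NOT s)
F2 = (NOT p XOR ((p XOR NOT r) IMPLIES u))
Evaluate both on each of 128 rows (bits = p,q,r,s,t,u,v):
  row 0 [0000000]: F1=1 F2=1 -> 0
  row 1 [0000001]: F1=1 F2=1 -> 0
  row 2 [0000010]: F1=1 F2=0 (differ) -> 1
  row 3 [0000011]: F1=1 F2=0 (differ) -> 1
  row 4 [0000100]: F1=1 F2=1 -> 0
  (every remaining row is evaluated the same way; all 128 results are listed next)
Full result column, 8 rows per line (p,q,r,s fixed per line; t,u,v runs 000..111 left to right):
  rows 0-7 [p,q,r,s=0000]: 00110011  (ones: 4)
  rows 8-15 [p,q,r,s=0001]: 01101001  (ones: 4)
  rows 16-23 [p,q,r,s=0010]: 11111111  (ones: 8)
  rows 24-31 [p,q,r,s=0011]: 10100101  (ones: 4)
  rows 32-39 [p,q,r,s=0100]: 00110011  (ones: 4)
  rows 40-47 [p,q,r,s=0101]: 01101001  (ones: 4)
  rows 48-55 [p,q,r,s=0110]: 11111111  (ones: 8)
  rows 56-63 [p,q,r,s=0111]: 10100101  (ones: 4)
  rows 64-71 [p,q,r,s=1000]: 00000000  (ones: 0)
  rows 72-79 [p,q,r,s=1001]: 01011010  (ones: 4)
  rows 80-87 [p,q,r,s=1010]: 11001100  (ones: 4)
  rows 88-95 [p,q,r,s=1011]: 10010110  (ones: 4)
  rows 96-103 [p,q,r,s=1100]: 00000000  (ones: 0)
  rows 104-111 [p,q,r,s=1101]: 01011010  (ones: 4)
  rows 112-119 [p,q,r,s=1110]: 11001100  (ones: 4)
  rows 120-127 [p,q,r,s=1111]: 10010110  (ones: 4)
Disagreements = 4+4+8+4+4+4+8+4+0+4+4+4+0+4+4+4 = 64

64


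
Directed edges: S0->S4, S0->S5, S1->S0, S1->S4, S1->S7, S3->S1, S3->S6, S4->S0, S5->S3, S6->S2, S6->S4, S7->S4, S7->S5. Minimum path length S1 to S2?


BFS layer-by-layer from S1:
  dist 0: {S1}
  dist 1: {S0, S4, S7}
  dist 2: {S5}
  dist 3: {S3}
  dist 4: {S6}
  dist 5: {S2}
  -> S2 reached at distance 5
Shortest path length = 5

5
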